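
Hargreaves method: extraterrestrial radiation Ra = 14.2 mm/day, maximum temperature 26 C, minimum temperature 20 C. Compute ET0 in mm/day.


Tmean = (Tmax + Tmin)/2 = (26 + 20)/2 = 23.0
ET0 = 0.0023 * 14.2 * (23.0 + 17.8) * sqrt(26 - 20)
ET0 = 0.0023 * 14.2 * 40.8 * 2.449490

3.2640 mm/day


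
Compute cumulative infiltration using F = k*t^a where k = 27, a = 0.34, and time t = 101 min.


F = k * t^a = 27 * 101^0.34
F = 27 * 4.802521

129.6681 mm


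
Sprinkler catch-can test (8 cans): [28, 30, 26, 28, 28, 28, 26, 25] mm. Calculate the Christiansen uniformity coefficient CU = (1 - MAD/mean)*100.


mean = 27.375000 mm
MAD = 1.281250 mm
CU = (1 - 1.281250/27.375000)*100

95.3196 %


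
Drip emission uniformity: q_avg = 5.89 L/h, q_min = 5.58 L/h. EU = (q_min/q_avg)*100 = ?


EU = (q_min/q_avg)*100 = (5.58/5.89)*100 = 94.7368%

94.7368 %


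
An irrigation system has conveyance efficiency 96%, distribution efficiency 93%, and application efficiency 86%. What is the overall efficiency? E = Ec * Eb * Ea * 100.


Ec = 0.96, Eb = 0.93, Ea = 0.86
E = 0.96 * 0.93 * 0.86 * 100 = 76.7808%

76.7808 %


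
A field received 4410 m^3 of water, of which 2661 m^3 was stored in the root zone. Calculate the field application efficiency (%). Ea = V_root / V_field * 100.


Ea = V_root / V_field * 100 = 2661 / 4410 * 100 = 60.3401%

60.3401 %


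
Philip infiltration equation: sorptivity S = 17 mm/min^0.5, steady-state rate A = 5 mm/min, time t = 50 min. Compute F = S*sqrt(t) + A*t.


F = S*sqrt(t) + A*t
F = 17*sqrt(50) + 5*50
F = 17*7.071068 + 250

370.2082 mm


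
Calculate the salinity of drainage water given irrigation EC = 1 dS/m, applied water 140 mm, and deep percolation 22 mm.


EC_dw = EC_iw * D_iw / D_dw
EC_dw = 1 * 140 / 22
EC_dw = 140 / 22

6.3636 dS/m


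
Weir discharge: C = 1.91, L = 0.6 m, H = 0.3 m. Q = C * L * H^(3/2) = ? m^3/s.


Q = C * L * H^(3/2) = 1.91 * 0.6 * 0.3^1.5 = 1.91 * 0.6 * 0.164317

0.1883 m^3/s


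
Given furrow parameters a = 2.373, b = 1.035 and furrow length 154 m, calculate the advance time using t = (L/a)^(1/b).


t = (L/a)^(1/b)
t = (154/2.373)^(1/1.035)
t = 64.896755^(1/1.035)

56.3560 min


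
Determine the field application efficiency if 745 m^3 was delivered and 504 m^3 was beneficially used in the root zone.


Ea = V_root / V_field * 100 = 504 / 745 * 100 = 67.6510%

67.6510 %


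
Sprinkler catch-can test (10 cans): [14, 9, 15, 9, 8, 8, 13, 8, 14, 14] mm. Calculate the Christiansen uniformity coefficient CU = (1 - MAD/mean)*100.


mean = 11.200000 mm
MAD = 2.800000 mm
CU = (1 - 2.800000/11.200000)*100

75.0000 %


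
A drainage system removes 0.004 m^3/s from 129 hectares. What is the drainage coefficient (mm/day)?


DC = Q * 86400 / (A * 10000) * 1000
DC = 0.004 * 86400 / (129 * 10000) * 1000
DC = 345600.0000 / 1290000

0.2679 mm/day


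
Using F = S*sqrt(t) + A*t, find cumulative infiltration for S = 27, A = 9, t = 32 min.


F = S*sqrt(t) + A*t
F = 27*sqrt(32) + 9*32
F = 27*5.656854 + 288

440.7351 mm


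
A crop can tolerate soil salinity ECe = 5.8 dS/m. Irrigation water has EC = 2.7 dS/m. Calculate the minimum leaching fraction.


LR = ECiw / (5*ECe - ECiw)
LR = 2.7 / (5*5.8 - 2.7)
LR = 2.7 / 26.3000

0.1027


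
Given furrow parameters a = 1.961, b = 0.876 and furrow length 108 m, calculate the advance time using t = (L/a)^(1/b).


t = (L/a)^(1/b)
t = (108/1.961)^(1/0.876)
t = 55.073942^(1/0.876)

97.1363 min


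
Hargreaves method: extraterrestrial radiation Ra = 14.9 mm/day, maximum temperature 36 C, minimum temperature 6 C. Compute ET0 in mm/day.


Tmean = (Tmax + Tmin)/2 = (36 + 6)/2 = 21.0
ET0 = 0.0023 * 14.9 * (21.0 + 17.8) * sqrt(36 - 6)
ET0 = 0.0023 * 14.9 * 38.8 * 5.477226

7.2829 mm/day


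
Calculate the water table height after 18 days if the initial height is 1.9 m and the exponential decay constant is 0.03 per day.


m = m0 * exp(-k*t)
m = 1.9 * exp(-0.03 * 18)
m = 1.9 * exp(-0.5400)

1.1072 m


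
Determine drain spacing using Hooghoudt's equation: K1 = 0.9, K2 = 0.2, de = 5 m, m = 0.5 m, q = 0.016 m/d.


S^2 = 8*K2*de*m/q + 4*K1*m^2/q
S^2 = 8*0.2*5*0.5/0.016 + 4*0.9*0.5^2/0.016
S = sqrt(306.2500)

17.5000 m


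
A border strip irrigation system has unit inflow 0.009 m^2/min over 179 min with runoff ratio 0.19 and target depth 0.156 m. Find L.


L = q*t/((1+r)*Z)
L = 0.009*179/((1+0.19)*0.156)
L = 1.611/0.18564

8.6781 m


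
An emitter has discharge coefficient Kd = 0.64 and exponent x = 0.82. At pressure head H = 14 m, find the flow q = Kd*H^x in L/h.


q = Kd * H^x = 0.64 * 14^0.82 = 0.64 * 8.706127

5.5719 L/h


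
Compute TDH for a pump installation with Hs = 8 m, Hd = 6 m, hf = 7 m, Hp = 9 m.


TDH = Hs + Hd + hf + Hp = 8 + 6 + 7 + 9 = 30

30 m


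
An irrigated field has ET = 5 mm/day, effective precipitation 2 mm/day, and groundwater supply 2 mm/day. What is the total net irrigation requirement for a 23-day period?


Daily deficit = ET - Pe - GW = 5 - 2 - 2 = 1 mm/day
NIR = 1 * 23 = 23 mm

23.0000 mm


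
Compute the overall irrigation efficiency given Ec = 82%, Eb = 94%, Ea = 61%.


Ec = 0.82, Eb = 0.94, Ea = 0.61
E = 0.82 * 0.94 * 0.61 * 100 = 47.0188%

47.0188 %


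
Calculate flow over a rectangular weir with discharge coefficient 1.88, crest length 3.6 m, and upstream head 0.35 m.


Q = C * L * H^(3/2) = 1.88 * 3.6 * 0.35^1.5 = 1.88 * 3.6 * 0.207063

1.4014 m^3/s


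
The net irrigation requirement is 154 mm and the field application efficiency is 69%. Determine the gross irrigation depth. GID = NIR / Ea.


Ea = 69% = 0.69
GID = NIR / Ea = 154 / 0.69 = 223.1884 mm

223.1884 mm


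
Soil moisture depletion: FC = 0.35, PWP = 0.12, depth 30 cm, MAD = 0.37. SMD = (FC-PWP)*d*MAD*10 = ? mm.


SMD = (FC - PWP) * d * MAD * 10
SMD = (0.35 - 0.12) * 30 * 0.37 * 10
SMD = 0.2300 * 30 * 0.37 * 10

25.5300 mm


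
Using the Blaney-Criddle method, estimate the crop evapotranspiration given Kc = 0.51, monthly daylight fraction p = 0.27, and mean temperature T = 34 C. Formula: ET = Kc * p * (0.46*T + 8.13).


ET = Kc * p * (0.46*T + 8.13)
ET = 0.51 * 0.27 * (0.46*34 + 8.13)
ET = 0.51 * 0.27 * 23.7700

3.2731 mm/day


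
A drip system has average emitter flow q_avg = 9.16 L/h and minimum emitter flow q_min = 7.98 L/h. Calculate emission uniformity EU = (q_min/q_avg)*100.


EU = (q_min/q_avg)*100 = (7.98/9.16)*100 = 87.1179%

87.1179 %


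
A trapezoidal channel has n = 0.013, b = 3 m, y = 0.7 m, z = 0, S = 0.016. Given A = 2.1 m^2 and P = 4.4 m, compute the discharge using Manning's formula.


R = A/P = 2.1/4.4 = 0.477273
Q = (1/0.013) * 2.1 * 0.477273^(2/3) * 0.016^0.5

12.4790 m^3/s


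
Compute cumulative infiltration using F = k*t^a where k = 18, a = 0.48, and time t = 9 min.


F = k * t^a = 18 * 9^0.48
F = 18 * 2.871021

51.6784 mm


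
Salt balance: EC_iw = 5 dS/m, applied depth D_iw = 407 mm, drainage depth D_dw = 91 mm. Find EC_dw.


EC_dw = EC_iw * D_iw / D_dw
EC_dw = 5 * 407 / 91
EC_dw = 2035 / 91

22.3626 dS/m


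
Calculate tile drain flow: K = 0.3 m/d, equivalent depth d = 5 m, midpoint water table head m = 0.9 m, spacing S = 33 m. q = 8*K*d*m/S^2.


q = 8*K*d*m/S^2
q = 8*0.3*5*0.9/33^2
q = 10.8000 / 1089

0.0099 m/d


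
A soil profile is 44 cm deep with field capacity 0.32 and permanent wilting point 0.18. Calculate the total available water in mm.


AWC = (FC - PWP) * d * 10
AWC = (0.32 - 0.18) * 44 * 10
AWC = 0.1400 * 44 * 10

61.6000 mm


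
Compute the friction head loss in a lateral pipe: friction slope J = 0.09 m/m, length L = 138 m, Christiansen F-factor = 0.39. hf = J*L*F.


hf = J * L * F = 0.09 * 138 * 0.39 = 4.8438 m

4.8438 m


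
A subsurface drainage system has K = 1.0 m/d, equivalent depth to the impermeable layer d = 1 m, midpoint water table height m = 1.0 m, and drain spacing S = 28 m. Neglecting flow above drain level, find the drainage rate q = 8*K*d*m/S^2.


q = 8*K*d*m/S^2
q = 8*1.0*1*1.0/28^2
q = 8.0000 / 784

0.0102 m/d


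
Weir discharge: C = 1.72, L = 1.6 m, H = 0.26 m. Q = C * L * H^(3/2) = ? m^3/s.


Q = C * L * H^(3/2) = 1.72 * 1.6 * 0.26^1.5 = 1.72 * 1.6 * 0.132575

0.3648 m^3/s


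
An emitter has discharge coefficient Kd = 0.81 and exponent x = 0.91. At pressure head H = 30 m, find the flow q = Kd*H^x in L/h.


q = Kd * H^x = 0.81 * 30^0.91 = 0.81 * 22.089218

17.8923 L/h


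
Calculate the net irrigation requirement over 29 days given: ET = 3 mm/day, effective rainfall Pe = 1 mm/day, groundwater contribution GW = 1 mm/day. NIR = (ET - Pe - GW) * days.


Daily deficit = ET - Pe - GW = 3 - 1 - 1 = 1 mm/day
NIR = 1 * 29 = 29 mm

29.0000 mm


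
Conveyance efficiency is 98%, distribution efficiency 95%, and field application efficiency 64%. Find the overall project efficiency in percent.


Ec = 0.98, Eb = 0.95, Ea = 0.64
E = 0.98 * 0.95 * 0.64 * 100 = 59.5840%

59.5840 %


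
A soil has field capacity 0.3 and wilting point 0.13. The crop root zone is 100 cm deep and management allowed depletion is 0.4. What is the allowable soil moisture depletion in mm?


SMD = (FC - PWP) * d * MAD * 10
SMD = (0.3 - 0.13) * 100 * 0.4 * 10
SMD = 0.1700 * 100 * 0.4 * 10

68.0000 mm


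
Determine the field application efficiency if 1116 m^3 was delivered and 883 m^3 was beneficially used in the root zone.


Ea = V_root / V_field * 100 = 883 / 1116 * 100 = 79.1219%

79.1219 %


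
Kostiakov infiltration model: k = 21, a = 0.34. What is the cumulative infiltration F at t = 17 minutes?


F = k * t^a = 21 * 17^0.34
F = 21 * 2.620310

55.0265 mm


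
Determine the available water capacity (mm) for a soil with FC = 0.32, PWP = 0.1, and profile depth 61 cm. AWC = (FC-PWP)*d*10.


AWC = (FC - PWP) * d * 10
AWC = (0.32 - 0.1) * 61 * 10
AWC = 0.2200 * 61 * 10

134.2000 mm


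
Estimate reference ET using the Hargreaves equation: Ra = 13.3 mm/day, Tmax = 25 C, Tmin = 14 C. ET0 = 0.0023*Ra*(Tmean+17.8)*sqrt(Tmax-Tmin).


Tmean = (Tmax + Tmin)/2 = (25 + 14)/2 = 19.5
ET0 = 0.0023 * 13.3 * (19.5 + 17.8) * sqrt(25 - 14)
ET0 = 0.0023 * 13.3 * 37.3 * 3.316625

3.7843 mm/day


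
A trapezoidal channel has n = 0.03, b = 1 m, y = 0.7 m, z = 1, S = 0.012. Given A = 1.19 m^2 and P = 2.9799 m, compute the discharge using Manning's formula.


R = A/P = 1.19/2.9799 = 0.399342
Q = (1/0.03) * 1.19 * 0.399342^(2/3) * 0.012^0.5

2.3564 m^3/s


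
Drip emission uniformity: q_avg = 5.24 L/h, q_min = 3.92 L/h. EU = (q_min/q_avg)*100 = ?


EU = (q_min/q_avg)*100 = (3.92/5.24)*100 = 74.8092%

74.8092 %


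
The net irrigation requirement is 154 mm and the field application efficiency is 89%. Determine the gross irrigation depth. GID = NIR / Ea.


Ea = 89% = 0.89
GID = NIR / Ea = 154 / 0.89 = 173.0337 mm

173.0337 mm


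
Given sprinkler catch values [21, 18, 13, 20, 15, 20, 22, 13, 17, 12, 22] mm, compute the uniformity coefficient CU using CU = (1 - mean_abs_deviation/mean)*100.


mean = 17.545455 mm
MAD = 3.223140 mm
CU = (1 - 3.223140/17.545455)*100

81.6298 %


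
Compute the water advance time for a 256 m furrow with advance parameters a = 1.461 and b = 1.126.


t = (L/a)^(1/b)
t = (256/1.461)^(1/1.126)
t = 175.222450^(1/1.126)

98.2949 min


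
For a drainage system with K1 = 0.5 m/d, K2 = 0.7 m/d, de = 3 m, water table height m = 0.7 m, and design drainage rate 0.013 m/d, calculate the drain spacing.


S^2 = 8*K2*de*m/q + 4*K1*m^2/q
S^2 = 8*0.7*3*0.7/0.013 + 4*0.5*0.7^2/0.013
S = sqrt(980.0000)

31.3050 m


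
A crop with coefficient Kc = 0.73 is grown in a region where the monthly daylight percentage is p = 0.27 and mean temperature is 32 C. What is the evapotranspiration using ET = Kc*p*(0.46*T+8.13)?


ET = Kc * p * (0.46*T + 8.13)
ET = 0.73 * 0.27 * (0.46*32 + 8.13)
ET = 0.73 * 0.27 * 22.8500

4.5037 mm/day


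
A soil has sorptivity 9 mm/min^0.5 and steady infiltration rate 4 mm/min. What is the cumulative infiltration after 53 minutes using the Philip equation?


F = S*sqrt(t) + A*t
F = 9*sqrt(53) + 4*53
F = 9*7.280110 + 212

277.5210 mm


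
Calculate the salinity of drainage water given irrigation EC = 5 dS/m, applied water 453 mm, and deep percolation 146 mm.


EC_dw = EC_iw * D_iw / D_dw
EC_dw = 5 * 453 / 146
EC_dw = 2265 / 146

15.5137 dS/m


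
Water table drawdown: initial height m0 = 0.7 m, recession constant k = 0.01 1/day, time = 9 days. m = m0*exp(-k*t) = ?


m = m0 * exp(-k*t)
m = 0.7 * exp(-0.01 * 9)
m = 0.7 * exp(-0.0900)

0.6398 m


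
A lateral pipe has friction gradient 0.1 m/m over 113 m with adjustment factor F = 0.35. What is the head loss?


hf = J * L * F = 0.1 * 113 * 0.35 = 3.9550 m

3.9550 m


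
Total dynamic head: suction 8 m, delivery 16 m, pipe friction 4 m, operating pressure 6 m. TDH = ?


TDH = Hs + Hd + hf + Hp = 8 + 16 + 4 + 6 = 34

34 m


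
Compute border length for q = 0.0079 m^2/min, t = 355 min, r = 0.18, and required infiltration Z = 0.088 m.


L = q*t/((1+r)*Z)
L = 0.0079*355/((1+0.18)*0.088)
L = 2.8045/0.10384

27.0079 m


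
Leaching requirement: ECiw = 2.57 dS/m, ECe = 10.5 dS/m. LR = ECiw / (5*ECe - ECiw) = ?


LR = ECiw / (5*ECe - ECiw)
LR = 2.57 / (5*10.5 - 2.57)
LR = 2.57 / 49.9300

0.0515


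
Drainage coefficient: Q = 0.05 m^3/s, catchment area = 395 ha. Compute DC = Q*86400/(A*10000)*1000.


DC = Q * 86400 / (A * 10000) * 1000
DC = 0.05 * 86400 / (395 * 10000) * 1000
DC = 4320000.0000 / 3950000

1.0937 mm/day


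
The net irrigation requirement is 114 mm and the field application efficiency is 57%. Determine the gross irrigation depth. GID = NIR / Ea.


Ea = 57% = 0.57
GID = NIR / Ea = 114 / 0.57 = 200.0000 mm

200.0000 mm


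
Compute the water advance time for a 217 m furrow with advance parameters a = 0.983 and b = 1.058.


t = (L/a)^(1/b)
t = (217/0.983)^(1/1.058)
t = 220.752798^(1/1.058)

164.2148 min


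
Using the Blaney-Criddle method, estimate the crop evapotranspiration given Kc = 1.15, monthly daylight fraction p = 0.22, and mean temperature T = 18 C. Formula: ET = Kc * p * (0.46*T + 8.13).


ET = Kc * p * (0.46*T + 8.13)
ET = 1.15 * 0.22 * (0.46*18 + 8.13)
ET = 1.15 * 0.22 * 16.4100

4.1517 mm/day


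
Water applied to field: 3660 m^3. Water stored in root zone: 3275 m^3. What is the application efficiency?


Ea = V_root / V_field * 100 = 3275 / 3660 * 100 = 89.4809%

89.4809 %


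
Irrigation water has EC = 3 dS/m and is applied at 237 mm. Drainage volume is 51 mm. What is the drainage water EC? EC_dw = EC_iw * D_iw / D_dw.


EC_dw = EC_iw * D_iw / D_dw
EC_dw = 3 * 237 / 51
EC_dw = 711 / 51

13.9412 dS/m


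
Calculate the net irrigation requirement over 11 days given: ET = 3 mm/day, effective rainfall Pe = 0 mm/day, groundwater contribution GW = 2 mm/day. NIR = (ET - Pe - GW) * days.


Daily deficit = ET - Pe - GW = 3 - 0 - 2 = 1 mm/day
NIR = 1 * 11 = 11 mm

11.0000 mm


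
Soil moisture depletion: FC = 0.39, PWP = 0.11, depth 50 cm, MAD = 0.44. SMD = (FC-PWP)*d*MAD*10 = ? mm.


SMD = (FC - PWP) * d * MAD * 10
SMD = (0.39 - 0.11) * 50 * 0.44 * 10
SMD = 0.2800 * 50 * 0.44 * 10

61.6000 mm


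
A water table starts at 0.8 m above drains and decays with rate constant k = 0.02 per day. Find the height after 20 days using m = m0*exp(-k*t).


m = m0 * exp(-k*t)
m = 0.8 * exp(-0.02 * 20)
m = 0.8 * exp(-0.4000)

0.5363 m


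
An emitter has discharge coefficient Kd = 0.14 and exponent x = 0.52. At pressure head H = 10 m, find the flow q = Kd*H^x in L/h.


q = Kd * H^x = 0.14 * 10^0.52 = 0.14 * 3.311311

0.4636 L/h


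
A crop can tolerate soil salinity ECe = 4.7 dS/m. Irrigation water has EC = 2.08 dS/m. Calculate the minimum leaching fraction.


LR = ECiw / (5*ECe - ECiw)
LR = 2.08 / (5*4.7 - 2.08)
LR = 2.08 / 21.4200

0.0971


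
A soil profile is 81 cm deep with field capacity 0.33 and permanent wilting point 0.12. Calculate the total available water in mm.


AWC = (FC - PWP) * d * 10
AWC = (0.33 - 0.12) * 81 * 10
AWC = 0.2100 * 81 * 10

170.1000 mm


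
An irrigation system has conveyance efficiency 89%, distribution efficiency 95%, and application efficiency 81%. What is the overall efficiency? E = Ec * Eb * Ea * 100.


Ec = 0.89, Eb = 0.95, Ea = 0.81
E = 0.89 * 0.95 * 0.81 * 100 = 68.4855%

68.4855 %


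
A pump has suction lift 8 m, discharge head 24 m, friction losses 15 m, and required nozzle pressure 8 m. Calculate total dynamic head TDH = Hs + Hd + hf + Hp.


TDH = Hs + Hd + hf + Hp = 8 + 24 + 15 + 8 = 55

55 m


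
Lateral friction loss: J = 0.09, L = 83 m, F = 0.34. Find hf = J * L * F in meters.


hf = J * L * F = 0.09 * 83 * 0.34 = 2.5398 m

2.5398 m


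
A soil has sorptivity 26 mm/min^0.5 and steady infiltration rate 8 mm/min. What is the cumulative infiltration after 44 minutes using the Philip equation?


F = S*sqrt(t) + A*t
F = 26*sqrt(44) + 8*44
F = 26*6.633250 + 352

524.4645 mm


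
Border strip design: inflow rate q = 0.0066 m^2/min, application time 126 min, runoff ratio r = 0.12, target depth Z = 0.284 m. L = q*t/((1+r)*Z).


L = q*t/((1+r)*Z)
L = 0.0066*126/((1+0.12)*0.284)
L = 0.8316/0.31808

2.6144 m


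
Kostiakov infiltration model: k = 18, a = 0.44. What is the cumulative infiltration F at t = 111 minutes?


F = k * t^a = 18 * 111^0.44
F = 18 * 7.942224

142.9600 mm


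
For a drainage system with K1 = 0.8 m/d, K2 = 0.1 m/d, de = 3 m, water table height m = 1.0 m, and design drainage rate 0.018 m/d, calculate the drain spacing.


S^2 = 8*K2*de*m/q + 4*K1*m^2/q
S^2 = 8*0.1*3*1.0/0.018 + 4*0.8*1.0^2/0.018
S = sqrt(311.1111)

17.6383 m


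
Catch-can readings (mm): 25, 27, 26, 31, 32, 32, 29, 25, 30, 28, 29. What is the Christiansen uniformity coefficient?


mean = 28.545455 mm
MAD = 2.132231 mm
CU = (1 - 2.132231/28.545455)*100

92.5304 %


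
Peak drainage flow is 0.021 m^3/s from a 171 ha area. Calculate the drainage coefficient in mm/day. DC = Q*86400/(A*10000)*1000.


DC = Q * 86400 / (A * 10000) * 1000
DC = 0.021 * 86400 / (171 * 10000) * 1000
DC = 1814400.0000 / 1710000

1.0611 mm/day


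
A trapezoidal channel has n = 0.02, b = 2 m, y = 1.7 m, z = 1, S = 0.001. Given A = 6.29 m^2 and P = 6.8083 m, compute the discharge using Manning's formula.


R = A/P = 6.29/6.8083 = 0.923872
Q = (1/0.02) * 6.29 * 0.923872^(2/3) * 0.001^0.5

9.4340 m^3/s


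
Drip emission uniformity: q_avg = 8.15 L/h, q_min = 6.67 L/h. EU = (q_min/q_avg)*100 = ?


EU = (q_min/q_avg)*100 = (6.67/8.15)*100 = 81.8405%

81.8405 %


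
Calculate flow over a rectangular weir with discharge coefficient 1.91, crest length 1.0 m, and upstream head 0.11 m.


Q = C * L * H^(3/2) = 1.91 * 1.0 * 0.11^1.5 = 1.91 * 1.0 * 0.036483

0.0697 m^3/s


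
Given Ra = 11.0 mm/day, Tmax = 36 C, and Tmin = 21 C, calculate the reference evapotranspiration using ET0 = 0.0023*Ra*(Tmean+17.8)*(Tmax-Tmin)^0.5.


Tmean = (Tmax + Tmin)/2 = (36 + 21)/2 = 28.5
ET0 = 0.0023 * 11.0 * (28.5 + 17.8) * sqrt(36 - 21)
ET0 = 0.0023 * 11.0 * 46.3 * 3.872983

4.5368 mm/day


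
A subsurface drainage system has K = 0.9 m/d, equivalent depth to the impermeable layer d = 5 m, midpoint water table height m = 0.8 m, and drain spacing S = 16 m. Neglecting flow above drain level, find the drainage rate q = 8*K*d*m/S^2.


q = 8*K*d*m/S^2
q = 8*0.9*5*0.8/16^2
q = 28.8000 / 256

0.1125 m/d


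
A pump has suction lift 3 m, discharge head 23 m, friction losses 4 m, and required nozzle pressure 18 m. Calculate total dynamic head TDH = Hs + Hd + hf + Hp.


TDH = Hs + Hd + hf + Hp = 3 + 23 + 4 + 18 = 48

48 m


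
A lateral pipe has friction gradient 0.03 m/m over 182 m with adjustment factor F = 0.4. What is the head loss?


hf = J * L * F = 0.03 * 182 * 0.4 = 2.1840 m

2.1840 m


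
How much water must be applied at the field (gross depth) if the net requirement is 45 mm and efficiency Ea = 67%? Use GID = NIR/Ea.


Ea = 67% = 0.67
GID = NIR / Ea = 45 / 0.67 = 67.1642 mm

67.1642 mm


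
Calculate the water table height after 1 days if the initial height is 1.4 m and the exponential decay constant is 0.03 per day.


m = m0 * exp(-k*t)
m = 1.4 * exp(-0.03 * 1)
m = 1.4 * exp(-0.0300)

1.3586 m


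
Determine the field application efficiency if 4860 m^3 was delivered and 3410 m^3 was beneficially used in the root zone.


Ea = V_root / V_field * 100 = 3410 / 4860 * 100 = 70.1646%

70.1646 %


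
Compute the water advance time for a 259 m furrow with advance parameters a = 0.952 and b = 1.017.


t = (L/a)^(1/b)
t = (259/0.952)^(1/1.017)
t = 272.058824^(1/1.017)

247.7225 min


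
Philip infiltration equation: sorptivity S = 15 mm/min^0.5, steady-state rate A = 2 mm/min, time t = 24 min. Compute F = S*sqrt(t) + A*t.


F = S*sqrt(t) + A*t
F = 15*sqrt(24) + 2*24
F = 15*4.898979 + 48

121.4847 mm


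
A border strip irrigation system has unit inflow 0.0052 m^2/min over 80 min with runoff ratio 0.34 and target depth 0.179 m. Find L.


L = q*t/((1+r)*Z)
L = 0.0052*80/((1+0.34)*0.179)
L = 0.416/0.23986

1.7343 m


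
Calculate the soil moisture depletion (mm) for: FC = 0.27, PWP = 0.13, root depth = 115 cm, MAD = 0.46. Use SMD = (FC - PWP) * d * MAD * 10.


SMD = (FC - PWP) * d * MAD * 10
SMD = (0.27 - 0.13) * 115 * 0.46 * 10
SMD = 0.1400 * 115 * 0.46 * 10

74.0600 mm


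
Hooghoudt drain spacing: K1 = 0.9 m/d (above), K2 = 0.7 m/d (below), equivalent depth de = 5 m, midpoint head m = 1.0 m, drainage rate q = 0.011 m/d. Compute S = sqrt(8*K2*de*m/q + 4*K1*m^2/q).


S^2 = 8*K2*de*m/q + 4*K1*m^2/q
S^2 = 8*0.7*5*1.0/0.011 + 4*0.9*1.0^2/0.011
S = sqrt(2872.7273)

53.5978 m


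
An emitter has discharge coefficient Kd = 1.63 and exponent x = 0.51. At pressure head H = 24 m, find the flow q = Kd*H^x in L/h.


q = Kd * H^x = 1.63 * 24^0.51 = 1.63 * 5.057172

8.2432 L/h


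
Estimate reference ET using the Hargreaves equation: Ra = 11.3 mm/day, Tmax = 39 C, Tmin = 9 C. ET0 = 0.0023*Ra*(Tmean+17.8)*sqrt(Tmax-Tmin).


Tmean = (Tmax + Tmin)/2 = (39 + 9)/2 = 24.0
ET0 = 0.0023 * 11.3 * (24.0 + 17.8) * sqrt(39 - 9)
ET0 = 0.0023 * 11.3 * 41.8 * 5.477226

5.9504 mm/day


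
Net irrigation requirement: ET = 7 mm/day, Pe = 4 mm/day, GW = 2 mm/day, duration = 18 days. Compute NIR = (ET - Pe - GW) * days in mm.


Daily deficit = ET - Pe - GW = 7 - 4 - 2 = 1 mm/day
NIR = 1 * 18 = 18 mm

18.0000 mm


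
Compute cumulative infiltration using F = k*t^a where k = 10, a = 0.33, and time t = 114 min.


F = k * t^a = 10 * 114^0.33
F = 10 * 4.772859

47.7286 mm


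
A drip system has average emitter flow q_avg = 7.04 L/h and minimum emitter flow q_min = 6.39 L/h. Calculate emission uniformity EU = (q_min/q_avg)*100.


EU = (q_min/q_avg)*100 = (6.39/7.04)*100 = 90.7670%

90.7670 %


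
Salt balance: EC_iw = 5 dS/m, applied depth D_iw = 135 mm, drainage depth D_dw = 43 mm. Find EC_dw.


EC_dw = EC_iw * D_iw / D_dw
EC_dw = 5 * 135 / 43
EC_dw = 675 / 43

15.6977 dS/m


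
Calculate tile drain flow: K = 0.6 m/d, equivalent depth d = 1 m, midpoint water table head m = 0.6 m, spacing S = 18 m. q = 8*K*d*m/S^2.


q = 8*K*d*m/S^2
q = 8*0.6*1*0.6/18^2
q = 2.8800 / 324

0.0089 m/d


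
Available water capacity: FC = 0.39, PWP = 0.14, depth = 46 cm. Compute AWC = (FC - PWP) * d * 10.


AWC = (FC - PWP) * d * 10
AWC = (0.39 - 0.14) * 46 * 10
AWC = 0.2500 * 46 * 10

115.0000 mm


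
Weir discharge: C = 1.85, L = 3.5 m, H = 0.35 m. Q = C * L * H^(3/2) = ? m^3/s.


Q = C * L * H^(3/2) = 1.85 * 3.5 * 0.35^1.5 = 1.85 * 3.5 * 0.207063

1.3407 m^3/s


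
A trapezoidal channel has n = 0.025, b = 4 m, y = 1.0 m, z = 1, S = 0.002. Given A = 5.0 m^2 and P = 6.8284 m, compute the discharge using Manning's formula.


R = A/P = 5.0/6.8284 = 0.732236
Q = (1/0.025) * 5.0 * 0.732236^(2/3) * 0.002^0.5

7.2663 m^3/s


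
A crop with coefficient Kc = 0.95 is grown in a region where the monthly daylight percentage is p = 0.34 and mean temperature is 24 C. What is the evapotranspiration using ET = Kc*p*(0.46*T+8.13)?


ET = Kc * p * (0.46*T + 8.13)
ET = 0.95 * 0.34 * (0.46*24 + 8.13)
ET = 0.95 * 0.34 * 19.1700

6.1919 mm/day


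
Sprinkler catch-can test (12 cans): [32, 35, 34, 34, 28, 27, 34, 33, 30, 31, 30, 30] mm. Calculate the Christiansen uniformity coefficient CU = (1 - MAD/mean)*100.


mean = 31.500000 mm
MAD = 2.166667 mm
CU = (1 - 2.166667/31.500000)*100

93.1217 %


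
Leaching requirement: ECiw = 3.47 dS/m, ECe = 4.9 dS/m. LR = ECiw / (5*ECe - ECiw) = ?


LR = ECiw / (5*ECe - ECiw)
LR = 3.47 / (5*4.9 - 3.47)
LR = 3.47 / 21.0300

0.1650


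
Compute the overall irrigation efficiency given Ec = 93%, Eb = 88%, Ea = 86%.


Ec = 0.93, Eb = 0.88, Ea = 0.86
E = 0.93 * 0.88 * 0.86 * 100 = 70.3824%

70.3824 %


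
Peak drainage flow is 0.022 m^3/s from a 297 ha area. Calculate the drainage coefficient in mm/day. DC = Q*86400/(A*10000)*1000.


DC = Q * 86400 / (A * 10000) * 1000
DC = 0.022 * 86400 / (297 * 10000) * 1000
DC = 1900800.0000 / 2970000

0.6400 mm/day


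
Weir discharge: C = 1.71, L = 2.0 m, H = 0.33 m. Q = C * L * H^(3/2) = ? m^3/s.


Q = C * L * H^(3/2) = 1.71 * 2.0 * 0.33^1.5 = 1.71 * 2.0 * 0.189571

0.6483 m^3/s


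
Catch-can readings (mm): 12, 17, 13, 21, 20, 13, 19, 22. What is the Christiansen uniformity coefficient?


mean = 17.125000 mm
MAD = 3.375000 mm
CU = (1 - 3.375000/17.125000)*100

80.2920 %


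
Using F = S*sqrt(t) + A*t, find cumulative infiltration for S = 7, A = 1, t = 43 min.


F = S*sqrt(t) + A*t
F = 7*sqrt(43) + 1*43
F = 7*6.557439 + 43

88.9021 mm


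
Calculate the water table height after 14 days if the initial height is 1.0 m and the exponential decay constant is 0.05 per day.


m = m0 * exp(-k*t)
m = 1.0 * exp(-0.05 * 14)
m = 1.0 * exp(-0.7000)

0.4966 m


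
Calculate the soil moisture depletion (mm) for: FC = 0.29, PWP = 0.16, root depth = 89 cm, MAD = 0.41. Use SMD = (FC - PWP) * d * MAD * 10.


SMD = (FC - PWP) * d * MAD * 10
SMD = (0.29 - 0.16) * 89 * 0.41 * 10
SMD = 0.1300 * 89 * 0.41 * 10

47.4370 mm


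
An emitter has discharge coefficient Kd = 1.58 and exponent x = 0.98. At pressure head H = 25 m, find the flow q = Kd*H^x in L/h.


q = Kd * H^x = 1.58 * 25^0.98 = 1.58 * 23.441274

37.0372 L/h


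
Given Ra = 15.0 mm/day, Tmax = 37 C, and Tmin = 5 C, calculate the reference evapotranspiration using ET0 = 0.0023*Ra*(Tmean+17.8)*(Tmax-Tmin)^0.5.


Tmean = (Tmax + Tmin)/2 = (37 + 5)/2 = 21.0
ET0 = 0.0023 * 15.0 * (21.0 + 17.8) * sqrt(37 - 5)
ET0 = 0.0023 * 15.0 * 38.8 * 5.656854

7.5723 mm/day


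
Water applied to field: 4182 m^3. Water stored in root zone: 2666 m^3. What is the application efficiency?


Ea = V_root / V_field * 100 = 2666 / 4182 * 100 = 63.7494%

63.7494 %


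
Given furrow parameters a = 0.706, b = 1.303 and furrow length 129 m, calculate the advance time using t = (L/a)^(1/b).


t = (L/a)^(1/b)
t = (129/0.706)^(1/1.303)
t = 182.719547^(1/1.303)

54.4288 min


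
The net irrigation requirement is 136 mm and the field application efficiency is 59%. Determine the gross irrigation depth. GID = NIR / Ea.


Ea = 59% = 0.59
GID = NIR / Ea = 136 / 0.59 = 230.5085 mm

230.5085 mm


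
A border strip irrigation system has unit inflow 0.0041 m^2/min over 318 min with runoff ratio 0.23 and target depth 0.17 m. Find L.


L = q*t/((1+r)*Z)
L = 0.0041*318/((1+0.23)*0.17)
L = 1.3038/0.2091

6.2353 m


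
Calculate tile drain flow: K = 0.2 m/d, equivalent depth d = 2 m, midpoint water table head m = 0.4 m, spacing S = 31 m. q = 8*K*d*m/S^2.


q = 8*K*d*m/S^2
q = 8*0.2*2*0.4/31^2
q = 1.2800 / 961

0.0013 m/d


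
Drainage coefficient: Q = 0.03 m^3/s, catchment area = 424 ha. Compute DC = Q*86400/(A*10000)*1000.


DC = Q * 86400 / (A * 10000) * 1000
DC = 0.03 * 86400 / (424 * 10000) * 1000
DC = 2592000.0000 / 4240000

0.6113 mm/day


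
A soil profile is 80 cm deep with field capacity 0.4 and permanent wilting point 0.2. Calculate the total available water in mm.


AWC = (FC - PWP) * d * 10
AWC = (0.4 - 0.2) * 80 * 10
AWC = 0.2000 * 80 * 10

160.0000 mm


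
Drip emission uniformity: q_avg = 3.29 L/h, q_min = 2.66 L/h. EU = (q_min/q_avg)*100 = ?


EU = (q_min/q_avg)*100 = (2.66/3.29)*100 = 80.8511%

80.8511 %


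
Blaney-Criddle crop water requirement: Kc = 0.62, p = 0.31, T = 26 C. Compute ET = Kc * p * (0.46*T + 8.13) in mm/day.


ET = Kc * p * (0.46*T + 8.13)
ET = 0.62 * 0.31 * (0.46*26 + 8.13)
ET = 0.62 * 0.31 * 20.0900

3.8613 mm/day


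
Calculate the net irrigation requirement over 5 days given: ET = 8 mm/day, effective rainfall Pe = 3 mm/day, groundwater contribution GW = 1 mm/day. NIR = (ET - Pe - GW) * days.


Daily deficit = ET - Pe - GW = 8 - 3 - 1 = 4 mm/day
NIR = 4 * 5 = 20 mm

20.0000 mm


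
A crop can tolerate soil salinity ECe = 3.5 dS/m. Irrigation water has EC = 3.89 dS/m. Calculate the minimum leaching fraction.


LR = ECiw / (5*ECe - ECiw)
LR = 3.89 / (5*3.5 - 3.89)
LR = 3.89 / 13.6100

0.2858


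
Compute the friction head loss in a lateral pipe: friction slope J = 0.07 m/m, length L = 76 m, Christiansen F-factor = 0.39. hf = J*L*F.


hf = J * L * F = 0.07 * 76 * 0.39 = 2.0748 m

2.0748 m


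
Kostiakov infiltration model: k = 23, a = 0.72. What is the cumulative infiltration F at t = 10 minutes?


F = k * t^a = 23 * 10^0.72
F = 23 * 5.248075

120.7057 mm


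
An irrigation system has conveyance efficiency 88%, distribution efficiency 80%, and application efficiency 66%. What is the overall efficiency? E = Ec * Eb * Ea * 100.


Ec = 0.88, Eb = 0.8, Ea = 0.66
E = 0.88 * 0.8 * 0.66 * 100 = 46.4640%

46.4640 %


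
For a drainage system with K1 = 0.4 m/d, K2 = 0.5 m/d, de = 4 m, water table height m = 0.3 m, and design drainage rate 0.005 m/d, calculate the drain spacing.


S^2 = 8*K2*de*m/q + 4*K1*m^2/q
S^2 = 8*0.5*4*0.3/0.005 + 4*0.4*0.3^2/0.005
S = sqrt(988.8000)

31.4452 m


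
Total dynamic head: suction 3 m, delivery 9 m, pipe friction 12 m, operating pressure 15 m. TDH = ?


TDH = Hs + Hd + hf + Hp = 3 + 9 + 12 + 15 = 39

39 m


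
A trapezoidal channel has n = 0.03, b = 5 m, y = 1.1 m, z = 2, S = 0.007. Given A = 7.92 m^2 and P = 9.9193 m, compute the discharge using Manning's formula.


R = A/P = 7.92/9.9193 = 0.798443
Q = (1/0.03) * 7.92 * 0.798443^(2/3) * 0.007^0.5

19.0100 m^3/s


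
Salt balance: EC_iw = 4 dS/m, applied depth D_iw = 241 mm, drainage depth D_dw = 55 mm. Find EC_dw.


EC_dw = EC_iw * D_iw / D_dw
EC_dw = 4 * 241 / 55
EC_dw = 964 / 55

17.5273 dS/m


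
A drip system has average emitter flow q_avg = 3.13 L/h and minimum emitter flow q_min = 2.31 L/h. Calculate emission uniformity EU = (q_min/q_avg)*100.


EU = (q_min/q_avg)*100 = (2.31/3.13)*100 = 73.8019%

73.8019 %


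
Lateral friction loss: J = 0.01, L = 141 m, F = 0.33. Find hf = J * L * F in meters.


hf = J * L * F = 0.01 * 141 * 0.33 = 0.4653 m

0.4653 m


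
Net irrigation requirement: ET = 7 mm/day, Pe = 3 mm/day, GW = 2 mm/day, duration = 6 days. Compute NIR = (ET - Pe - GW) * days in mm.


Daily deficit = ET - Pe - GW = 7 - 3 - 2 = 2 mm/day
NIR = 2 * 6 = 12 mm

12.0000 mm


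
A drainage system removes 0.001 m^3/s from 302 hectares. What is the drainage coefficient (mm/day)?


DC = Q * 86400 / (A * 10000) * 1000
DC = 0.001 * 86400 / (302 * 10000) * 1000
DC = 86400.0000 / 3020000

0.0286 mm/day


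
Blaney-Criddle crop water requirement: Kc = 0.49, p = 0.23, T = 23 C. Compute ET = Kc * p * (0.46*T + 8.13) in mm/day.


ET = Kc * p * (0.46*T + 8.13)
ET = 0.49 * 0.23 * (0.46*23 + 8.13)
ET = 0.49 * 0.23 * 18.7100

2.1086 mm/day


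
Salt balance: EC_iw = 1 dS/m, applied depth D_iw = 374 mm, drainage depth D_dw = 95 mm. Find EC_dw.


EC_dw = EC_iw * D_iw / D_dw
EC_dw = 1 * 374 / 95
EC_dw = 374 / 95

3.9368 dS/m


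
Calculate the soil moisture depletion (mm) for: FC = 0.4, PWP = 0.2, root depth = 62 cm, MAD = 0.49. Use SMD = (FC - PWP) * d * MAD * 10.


SMD = (FC - PWP) * d * MAD * 10
SMD = (0.4 - 0.2) * 62 * 0.49 * 10
SMD = 0.2000 * 62 * 0.49 * 10

60.7600 mm


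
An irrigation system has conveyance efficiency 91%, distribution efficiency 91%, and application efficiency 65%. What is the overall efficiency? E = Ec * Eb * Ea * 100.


Ec = 0.91, Eb = 0.91, Ea = 0.65
E = 0.91 * 0.91 * 0.65 * 100 = 53.8265%

53.8265 %


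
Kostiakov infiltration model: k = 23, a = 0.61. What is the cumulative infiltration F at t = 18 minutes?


F = k * t^a = 23 * 18^0.61
F = 23 * 5.830640

134.1047 mm


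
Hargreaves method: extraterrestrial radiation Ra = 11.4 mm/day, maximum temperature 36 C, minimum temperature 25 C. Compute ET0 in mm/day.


Tmean = (Tmax + Tmin)/2 = (36 + 25)/2 = 30.5
ET0 = 0.0023 * 11.4 * (30.5 + 17.8) * sqrt(36 - 25)
ET0 = 0.0023 * 11.4 * 48.3 * 3.316625

4.2003 mm/day


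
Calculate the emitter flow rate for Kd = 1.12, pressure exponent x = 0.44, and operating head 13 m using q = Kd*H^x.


q = Kd * H^x = 1.12 * 13^0.44 = 1.12 * 3.091257

3.4622 L/h


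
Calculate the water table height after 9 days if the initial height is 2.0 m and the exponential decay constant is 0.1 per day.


m = m0 * exp(-k*t)
m = 2.0 * exp(-0.1 * 9)
m = 2.0 * exp(-0.9000)

0.8131 m


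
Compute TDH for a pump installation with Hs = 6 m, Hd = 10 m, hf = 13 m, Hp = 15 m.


TDH = Hs + Hd + hf + Hp = 6 + 10 + 13 + 15 = 44

44 m


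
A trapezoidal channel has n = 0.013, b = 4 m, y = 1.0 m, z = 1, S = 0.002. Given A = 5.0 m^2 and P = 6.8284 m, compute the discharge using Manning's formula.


R = A/P = 5.0/6.8284 = 0.732236
Q = (1/0.013) * 5.0 * 0.732236^(2/3) * 0.002^0.5

13.9736 m^3/s


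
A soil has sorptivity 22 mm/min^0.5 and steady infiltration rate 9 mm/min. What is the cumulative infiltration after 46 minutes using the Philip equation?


F = S*sqrt(t) + A*t
F = 22*sqrt(46) + 9*46
F = 22*6.782330 + 414

563.2113 mm


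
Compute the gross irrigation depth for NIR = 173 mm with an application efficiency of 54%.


Ea = 54% = 0.54
GID = NIR / Ea = 173 / 0.54 = 320.3704 mm

320.3704 mm


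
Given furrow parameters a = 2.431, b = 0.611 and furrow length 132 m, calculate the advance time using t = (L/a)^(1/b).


t = (L/a)^(1/b)
t = (132/2.431)^(1/0.611)
t = 54.298643^(1/0.611)

690.6561 min


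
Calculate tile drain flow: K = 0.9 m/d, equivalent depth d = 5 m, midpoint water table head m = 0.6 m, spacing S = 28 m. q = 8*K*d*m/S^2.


q = 8*K*d*m/S^2
q = 8*0.9*5*0.6/28^2
q = 21.6000 / 784

0.0276 m/d


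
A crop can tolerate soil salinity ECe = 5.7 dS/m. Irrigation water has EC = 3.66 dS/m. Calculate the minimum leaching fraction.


LR = ECiw / (5*ECe - ECiw)
LR = 3.66 / (5*5.7 - 3.66)
LR = 3.66 / 24.8400

0.1473


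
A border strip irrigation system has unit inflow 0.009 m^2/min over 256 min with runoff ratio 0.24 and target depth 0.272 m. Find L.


L = q*t/((1+r)*Z)
L = 0.009*256/((1+0.24)*0.272)
L = 2.304/0.33728

6.8311 m


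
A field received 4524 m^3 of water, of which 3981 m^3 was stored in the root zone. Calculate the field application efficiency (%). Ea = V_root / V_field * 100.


Ea = V_root / V_field * 100 = 3981 / 4524 * 100 = 87.9973%

87.9973 %


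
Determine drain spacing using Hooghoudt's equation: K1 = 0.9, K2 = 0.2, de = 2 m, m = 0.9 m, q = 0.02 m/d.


S^2 = 8*K2*de*m/q + 4*K1*m^2/q
S^2 = 8*0.2*2*0.9/0.02 + 4*0.9*0.9^2/0.02
S = sqrt(289.8000)

17.0235 m


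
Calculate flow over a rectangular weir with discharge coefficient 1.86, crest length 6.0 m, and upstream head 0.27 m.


Q = C * L * H^(3/2) = 1.86 * 6.0 * 0.27^1.5 = 1.86 * 6.0 * 0.140296

1.5657 m^3/s


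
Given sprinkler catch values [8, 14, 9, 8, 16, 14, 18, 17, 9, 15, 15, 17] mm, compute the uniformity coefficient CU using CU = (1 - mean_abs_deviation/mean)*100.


mean = 13.333333 mm
MAD = 3.222222 mm
CU = (1 - 3.222222/13.333333)*100

75.8333 %


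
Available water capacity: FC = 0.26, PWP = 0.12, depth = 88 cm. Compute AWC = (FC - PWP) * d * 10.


AWC = (FC - PWP) * d * 10
AWC = (0.26 - 0.12) * 88 * 10
AWC = 0.1400 * 88 * 10

123.2000 mm


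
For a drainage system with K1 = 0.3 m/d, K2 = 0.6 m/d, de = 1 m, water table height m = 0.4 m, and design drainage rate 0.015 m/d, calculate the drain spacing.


S^2 = 8*K2*de*m/q + 4*K1*m^2/q
S^2 = 8*0.6*1*0.4/0.015 + 4*0.3*0.4^2/0.015
S = sqrt(140.8000)

11.8659 m


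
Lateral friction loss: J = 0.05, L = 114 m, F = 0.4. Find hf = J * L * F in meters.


hf = J * L * F = 0.05 * 114 * 0.4 = 2.2800 m

2.2800 m


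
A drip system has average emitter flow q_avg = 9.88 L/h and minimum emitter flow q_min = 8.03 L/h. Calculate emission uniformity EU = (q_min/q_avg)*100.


EU = (q_min/q_avg)*100 = (8.03/9.88)*100 = 81.2753%

81.2753 %


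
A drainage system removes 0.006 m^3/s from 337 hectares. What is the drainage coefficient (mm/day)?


DC = Q * 86400 / (A * 10000) * 1000
DC = 0.006 * 86400 / (337 * 10000) * 1000
DC = 518400.0000 / 3370000

0.1538 mm/day


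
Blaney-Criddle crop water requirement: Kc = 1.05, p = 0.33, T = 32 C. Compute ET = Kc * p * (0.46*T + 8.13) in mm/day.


ET = Kc * p * (0.46*T + 8.13)
ET = 1.05 * 0.33 * (0.46*32 + 8.13)
ET = 1.05 * 0.33 * 22.8500

7.9175 mm/day


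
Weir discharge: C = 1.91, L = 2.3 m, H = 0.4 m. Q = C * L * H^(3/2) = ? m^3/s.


Q = C * L * H^(3/2) = 1.91 * 2.3 * 0.4^1.5 = 1.91 * 2.3 * 0.252982

1.1113 m^3/s


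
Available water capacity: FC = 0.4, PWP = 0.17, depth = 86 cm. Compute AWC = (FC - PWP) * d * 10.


AWC = (FC - PWP) * d * 10
AWC = (0.4 - 0.17) * 86 * 10
AWC = 0.2300 * 86 * 10

197.8000 mm


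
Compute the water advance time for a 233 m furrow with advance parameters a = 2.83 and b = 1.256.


t = (L/a)^(1/b)
t = (233/2.83)^(1/1.256)
t = 82.332155^(1/1.256)

33.5070 min


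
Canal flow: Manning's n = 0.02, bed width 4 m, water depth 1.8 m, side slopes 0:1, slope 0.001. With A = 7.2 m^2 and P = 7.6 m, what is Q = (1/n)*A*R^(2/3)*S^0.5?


R = A/P = 7.2/7.6 = 0.947368
Q = (1/0.02) * 7.2 * 0.947368^(2/3) * 0.001^0.5

10.9812 m^3/s


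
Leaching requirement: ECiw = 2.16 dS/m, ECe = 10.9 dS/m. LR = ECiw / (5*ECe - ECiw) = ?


LR = ECiw / (5*ECe - ECiw)
LR = 2.16 / (5*10.9 - 2.16)
LR = 2.16 / 52.3400

0.0413


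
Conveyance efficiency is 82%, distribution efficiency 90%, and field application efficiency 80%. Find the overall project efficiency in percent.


Ec = 0.82, Eb = 0.9, Ea = 0.8
E = 0.82 * 0.9 * 0.8 * 100 = 59.0400%

59.0400 %


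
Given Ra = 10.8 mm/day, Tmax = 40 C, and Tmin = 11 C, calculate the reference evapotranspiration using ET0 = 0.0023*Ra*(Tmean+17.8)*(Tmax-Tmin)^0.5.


Tmean = (Tmax + Tmin)/2 = (40 + 11)/2 = 25.5
ET0 = 0.0023 * 10.8 * (25.5 + 17.8) * sqrt(40 - 11)
ET0 = 0.0023 * 10.8 * 43.3 * 5.385165

5.7921 mm/day


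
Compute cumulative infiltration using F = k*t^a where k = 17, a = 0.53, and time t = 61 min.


F = k * t^a = 17 * 61^0.53
F = 17 * 8.835371

150.2013 mm


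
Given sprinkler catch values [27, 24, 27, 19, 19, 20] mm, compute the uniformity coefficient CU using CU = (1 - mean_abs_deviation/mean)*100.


mean = 22.666667 mm
MAD = 3.333333 mm
CU = (1 - 3.333333/22.666667)*100

85.2941 %


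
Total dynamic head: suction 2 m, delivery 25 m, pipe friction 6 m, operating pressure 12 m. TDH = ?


TDH = Hs + Hd + hf + Hp = 2 + 25 + 6 + 12 = 45

45 m


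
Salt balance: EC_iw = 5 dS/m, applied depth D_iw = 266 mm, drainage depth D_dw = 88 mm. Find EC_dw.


EC_dw = EC_iw * D_iw / D_dw
EC_dw = 5 * 266 / 88
EC_dw = 1330 / 88

15.1136 dS/m


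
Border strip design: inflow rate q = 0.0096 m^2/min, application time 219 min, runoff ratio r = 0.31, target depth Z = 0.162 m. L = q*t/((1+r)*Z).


L = q*t/((1+r)*Z)
L = 0.0096*219/((1+0.31)*0.162)
L = 2.1024/0.21222

9.9067 m
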